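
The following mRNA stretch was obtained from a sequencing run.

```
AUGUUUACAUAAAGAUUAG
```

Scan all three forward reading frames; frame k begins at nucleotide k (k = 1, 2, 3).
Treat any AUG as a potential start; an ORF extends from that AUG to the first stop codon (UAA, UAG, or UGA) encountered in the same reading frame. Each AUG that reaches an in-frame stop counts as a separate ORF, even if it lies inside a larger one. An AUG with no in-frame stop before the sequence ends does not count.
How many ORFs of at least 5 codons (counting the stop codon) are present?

0

Frame 1: AUG UUU ACA UAA AGA UUA — AUG at 1, stop UAA at 10 → 12 nt.
Frame 2: UGU UUA CAU AAA GAU UAG — no AUG→stop ORF.
Frame 3: GUU UAC AUA AAG AUU — no AUG→stop ORF.
No ORF reaches 5 codons. Count = 0.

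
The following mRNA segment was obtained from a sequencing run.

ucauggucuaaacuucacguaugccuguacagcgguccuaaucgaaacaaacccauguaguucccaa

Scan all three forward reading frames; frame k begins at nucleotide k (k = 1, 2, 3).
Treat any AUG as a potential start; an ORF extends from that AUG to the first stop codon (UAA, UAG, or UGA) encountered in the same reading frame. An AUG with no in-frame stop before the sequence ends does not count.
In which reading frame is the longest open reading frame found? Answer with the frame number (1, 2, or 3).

3

Frame 1: UCA UGG UCU AAA CUU CAC GUA UGC CUG UAC AGC GGU CCU AAU CGA AAC AAA CCC AUG UAG UUC CCA — AUG at 55, stop UAG at 58 → 6 nt.
Frame 2: CAU GGU CUA AAC UUC ACG UAU GCC UGU ACA GCG GUC CUA AUC GAA ACA AAC CCA UGU AGU UCC CAA — no AUG→stop ORF.
Frame 3: AUG GUC UAA ACU UCA CGU AUG CCU GUA CAG CGG UCC UAA UCG AAA CAA ACC CAU GUA GUU CCC — AUG at 3, stop UAA at 9 → 9 nt; AUG at 21, stop UAA at 39 → 21 nt.
Longest ORF is 21 nt in frame 3 (positions 21–41).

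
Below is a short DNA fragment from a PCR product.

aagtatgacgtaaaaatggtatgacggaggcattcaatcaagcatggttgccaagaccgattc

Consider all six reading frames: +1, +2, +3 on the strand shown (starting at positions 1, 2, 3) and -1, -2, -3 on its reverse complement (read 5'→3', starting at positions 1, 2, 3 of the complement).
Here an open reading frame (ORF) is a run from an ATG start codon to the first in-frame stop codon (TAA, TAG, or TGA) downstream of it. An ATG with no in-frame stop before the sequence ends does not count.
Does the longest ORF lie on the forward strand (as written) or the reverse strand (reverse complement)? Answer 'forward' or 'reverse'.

Reverse complement (5'→3'): GAATCGGTCTTGGCAACCATGCTTGATTGAATGCCTCCGTCATACCATTTTTACGTCATACTT
Frame +1: AAG TAT GAC GTA AAA ATG GTA TGA CGG AGG CAT TCA ATC AAG CAT GGT TGC CAA GAC CGA TTC — ATG at 16, stop TGA at 22 → 9 nt.
Frame +2: AGT ATG ACG TAA AAA TGG TAT GAC GGA GGC ATT CAA TCA AGC ATG GTT GCC AAG ACC GAT — ATG at 5, stop TAA at 11 → 9 nt.
Frame +3: GTA TGA CGT AAA AAT GGT ATG ACG GAG GCA TTC AAT CAA GCA TGG TTG CCA AGA CCG ATT — no ATG→stop ORF.
Frame -1: GAA TCG GTC TTG GCA ACC ATG CTT GAT TGA ATG CCT CCG TCA TAC CAT TTT TAC GTC ATA CTT — ATG at 19, stop TGA at 28 → 12 nt.
Frame -2: AAT CGG TCT TGG CAA CCA TGC TTG ATT GAA TGC CTC CGT CAT ACC ATT TTT ACG TCA TAC — no ATG→stop ORF.
Frame -3: ATC GGT CTT GGC AAC CAT GCT TGA TTG AAT GCC TCC GTC ATA CCA TTT TTA CGT CAT ACT — no ATG→stop ORF.
Forward-strand max 9 nt; reverse-strand max 12 nt. The reverse strand has the longer ORF.

reverse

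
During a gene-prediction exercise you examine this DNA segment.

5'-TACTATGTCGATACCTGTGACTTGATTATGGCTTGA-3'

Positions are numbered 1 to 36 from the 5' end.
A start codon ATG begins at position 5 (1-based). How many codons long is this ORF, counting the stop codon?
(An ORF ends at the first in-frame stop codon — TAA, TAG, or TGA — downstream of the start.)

Codons from position 5: ATG (5–7), TCG (8–10), ATA (11–13), CCT (14–16), GTG (17–19), ACT (20–22), TGA (23–25).
TGA is the first in-frame stop; that's 7 codons including the stop.

7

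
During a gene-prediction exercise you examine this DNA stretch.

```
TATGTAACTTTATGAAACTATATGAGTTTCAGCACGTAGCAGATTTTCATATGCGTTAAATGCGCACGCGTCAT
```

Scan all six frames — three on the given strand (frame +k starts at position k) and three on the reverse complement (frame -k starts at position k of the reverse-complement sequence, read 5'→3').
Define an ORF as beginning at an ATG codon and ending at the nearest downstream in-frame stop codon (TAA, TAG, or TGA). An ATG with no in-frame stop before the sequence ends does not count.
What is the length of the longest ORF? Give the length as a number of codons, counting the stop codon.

Reverse complement (5'→3'): ATGACGCGTGCGCATTTAACGCATATGAAAATCTGCTACGTGCTGAAACTCATATAGTTTCATAAAGTTACATA
Frame +1: TAT GTA ACT TTA TGA AAC TAT ATG AGT TTC AGC ACG TAG CAG ATT TTC ATA TGC GTT AAA TGC GCA CGC GTC — ATG at 22, stop TAG at 37 → 18 nt.
Frame +2: ATG TAA CTT TAT GAA ACT ATA TGA GTT TCA GCA CGT AGC AGA TTT TCA TAT GCG TTA AAT GCG CAC GCG TCA — ATG at 2, stop TAA at 5 → 6 nt.
Frame +3: TGT AAC TTT ATG AAA CTA TAT GAG TTT CAG CAC GTA GCA GAT TTT CAT ATG CGT TAA ATG CGC ACG CGT CAT — ATG at 12, stop TAA at 57 → 48 nt; ATG at 51, stop TAA at 57 → 9 nt.
Frame -1: ATG ACG CGT GCG CAT TTA ACG CAT ATG AAA ATC TGC TAC GTG CTG AAA CTC ATA TAG TTT CAT AAA GTT ACA — ATG at 1, stop TAG at 55 → 57 nt; ATG at 25, stop TAG at 55 → 33 nt.
Frame -2: TGA CGC GTG CGC ATT TAA CGC ATA TGA AAA TCT GCT ACG TGC TGA AAC TCA TAT AGT TTC ATA AAG TTA CAT — no ATG→stop ORF.
Frame -3: GAC GCG TGC GCA TTT AAC GCA TAT GAA AAT CTG CTA CGT GCT GAA ACT CAT ATA GTT TCA TAA AGT TAC ATA — no ATG→stop ORF.
Longest: frame -1, positions 1–57, 57 nt = 19 codons = 18 aa. → 19 codons.

19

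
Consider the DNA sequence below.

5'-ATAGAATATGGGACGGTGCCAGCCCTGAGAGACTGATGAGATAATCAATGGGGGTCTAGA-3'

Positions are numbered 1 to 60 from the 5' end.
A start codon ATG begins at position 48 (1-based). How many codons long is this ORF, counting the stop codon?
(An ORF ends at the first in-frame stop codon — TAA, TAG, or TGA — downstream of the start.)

Codons from position 48: ATG (48–50), GGG (51–53), GTC (54–56), TAG (57–59).
TAG is the first in-frame stop; that's 4 codons including the stop.

4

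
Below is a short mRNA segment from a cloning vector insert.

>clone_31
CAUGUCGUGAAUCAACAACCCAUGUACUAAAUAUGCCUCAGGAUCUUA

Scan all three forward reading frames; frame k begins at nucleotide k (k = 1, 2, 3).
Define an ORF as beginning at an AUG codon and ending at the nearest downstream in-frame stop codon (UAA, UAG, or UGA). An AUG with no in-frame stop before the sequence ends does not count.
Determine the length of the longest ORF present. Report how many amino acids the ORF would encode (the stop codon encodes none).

2

Frame 1: CAU GUC GUG AAU CAA CAA CCC AUG UAC UAA AUA UGC CUC AGG AUC UUA — AUG at 22, stop UAA at 28 → 9 nt.
Frame 2: AUG UCG UGA AUC AAC AAC CCA UGU ACU AAA UAU GCC UCA GGA UCU — AUG at 2, stop UGA at 8 → 9 nt.
Frame 3: UGU CGU GAA UCA ACA ACC CAU GUA CUA AAU AUG CCU CAG GAU CUU — no AUG→stop ORF.
Longest: frame 1, positions 22–30, 9 nt = 3 codons = 2 aa. → 2 amino acids.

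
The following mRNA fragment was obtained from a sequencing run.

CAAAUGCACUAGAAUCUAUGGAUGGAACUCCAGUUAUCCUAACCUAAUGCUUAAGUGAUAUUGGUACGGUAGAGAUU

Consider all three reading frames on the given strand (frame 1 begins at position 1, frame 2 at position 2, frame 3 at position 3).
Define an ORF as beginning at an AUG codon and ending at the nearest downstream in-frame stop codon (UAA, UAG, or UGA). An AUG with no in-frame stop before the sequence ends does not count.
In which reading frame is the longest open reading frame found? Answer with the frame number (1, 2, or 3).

3

Frame 1: CAA AUG CAC UAG AAU CUA UGG AUG GAA CUC CAG UUA UCC UAA CCU AAU GCU UAA GUG AUA UUG GUA CGG UAG AGA — AUG at 4, stop UAG at 10 → 9 nt; AUG at 22, stop UAA at 40 → 21 nt.
Frame 2: AAA UGC ACU AGA AUC UAU GGA UGG AAC UCC AGU UAU CCU AAC CUA AUG CUU AAG UGA UAU UGG UAC GGU AGA GAU — AUG at 47, stop UGA at 56 → 12 nt.
Frame 3: AAU GCA CUA GAA UCU AUG GAU GGA ACU CCA GUU AUC CUA ACC UAA UGC UUA AGU GAU AUU GGU ACG GUA GAG AUU — AUG at 18, stop UAA at 45 → 30 nt.
Longest ORF is 30 nt in frame 3 (positions 18–47).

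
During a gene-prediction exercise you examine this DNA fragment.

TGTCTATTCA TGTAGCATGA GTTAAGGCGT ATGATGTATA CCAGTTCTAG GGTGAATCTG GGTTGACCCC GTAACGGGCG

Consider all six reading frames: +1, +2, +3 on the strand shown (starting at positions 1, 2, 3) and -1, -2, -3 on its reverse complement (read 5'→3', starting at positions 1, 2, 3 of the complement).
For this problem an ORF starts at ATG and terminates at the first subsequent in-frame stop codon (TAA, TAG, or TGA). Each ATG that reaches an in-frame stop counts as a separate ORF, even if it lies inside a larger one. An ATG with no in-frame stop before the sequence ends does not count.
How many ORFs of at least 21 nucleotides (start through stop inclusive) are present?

Reverse complement (5'→3'): CGCCCGTTACGGGGTCAACCCAGATTCACCCTAGAACTGGTATACATCATACGCCTTAACTCATGCTACATGAATAGACA
Frame +1: TGT CTA TTC ATG TAG CAT GAG TTA AGG CGT ATG ATG TAT ACC AGT TCT AGG GTG AAT CTG GGT TGA CCC CGT AAC GGG — ATG at 10, stop TAG at 13 → 6 nt; ATG at 31, stop TGA at 64 → 36 nt; ATG at 34, stop TGA at 64 → 33 nt.
Frame +2: GTC TAT TCA TGT AGC ATG AGT TAA GGC GTA TGA TGT ATA CCA GTT CTA GGG TGA ATC TGG GTT GAC CCC GTA ACG GGC — ATG at 17, stop TAA at 23 → 9 nt.
Frame +3: TCT ATT CAT GTA GCA TGA GTT AAG GCG TAT GAT GTA TAC CAG TTC TAG GGT GAA TCT GGG TTG ACC CCG TAA CGG GCG — no ATG→stop ORF.
Frame -1: CGC CCG TTA CGG GGT CAA CCC AGA TTC ACC CTA GAA CTG GTA TAC ATC ATA CGC CTT AAC TCA TGC TAC ATG AAT AGA — no ATG→stop ORF.
Frame -2: GCC CGT TAC GGG GTC AAC CCA GAT TCA CCC TAG AAC TGG TAT ACA TCA TAC GCC TTA ACT CAT GCT ACA TGA ATA GAC — no ATG→stop ORF.
Frame -3: CCC GTT ACG GGG TCA ACC CAG ATT CAC CCT AGA ACT GGT ATA CAT CAT ACG CCT TAA CTC ATG CTA CAT GAA TAG ACA — ATG at 63, stop TAG at 75 → 15 nt.
ORFs ≥ 21 nucleotides: frame +1 31–66 (36 nucleotides), frame +1 34–66 (33 nucleotides). Count = 2.

2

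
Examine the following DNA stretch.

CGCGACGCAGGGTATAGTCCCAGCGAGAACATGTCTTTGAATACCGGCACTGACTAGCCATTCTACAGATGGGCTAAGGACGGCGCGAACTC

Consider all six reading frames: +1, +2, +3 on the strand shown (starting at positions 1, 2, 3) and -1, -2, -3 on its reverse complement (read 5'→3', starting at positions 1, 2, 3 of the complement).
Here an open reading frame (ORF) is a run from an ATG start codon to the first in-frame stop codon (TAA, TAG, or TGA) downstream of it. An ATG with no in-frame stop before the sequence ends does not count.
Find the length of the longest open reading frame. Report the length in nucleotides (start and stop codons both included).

27

Reverse complement (5'→3'): GAGTTCGCGCCGTCCTTAGCCCATCTGTAGAATGGCTAGTCAGTGCCGGTATTCAAAGACATGTTCTCGCTGGGACTATACCCTGCGTCGCG
Frame +1: CGC GAC GCA GGG TAT AGT CCC AGC GAG AAC ATG TCT TTG AAT ACC GGC ACT GAC TAG CCA TTC TAC AGA TGG GCT AAG GAC GGC GCG AAC — ATG at 31, stop TAG at 55 → 27 nt.
Frame +2: GCG ACG CAG GGT ATA GTC CCA GCG AGA ACA TGT CTT TGA ATA CCG GCA CTG ACT AGC CAT TCT ACA GAT GGG CTA AGG ACG GCG CGA ACT — no ATG→stop ORF.
Frame +3: CGA CGC AGG GTA TAG TCC CAG CGA GAA CAT GTC TTT GAA TAC CGG CAC TGA CTA GCC ATT CTA CAG ATG GGC TAA GGA CGG CGC GAA CTC — ATG at 69, stop TAA at 75 → 9 nt.
Frame -1: GAG TTC GCG CCG TCC TTA GCC CAT CTG TAG AAT GGC TAG TCA GTG CCG GTA TTC AAA GAC ATG TTC TCG CTG GGA CTA TAC CCT GCG TCG — no ATG→stop ORF.
Frame -2: AGT TCG CGC CGT CCT TAG CCC ATC TGT AGA ATG GCT AGT CAG TGC CGG TAT TCA AAG ACA TGT TCT CGC TGG GAC TAT ACC CTG CGT CGC — no ATG→stop ORF.
Frame -3: GTT CGC GCC GTC CTT AGC CCA TCT GTA GAA TGG CTA GTC AGT GCC GGT ATT CAA AGA CAT GTT CTC GCT GGG ACT ATA CCC TGC GTC GCG — no ATG→stop ORF.
Longest: frame +1, positions 31–57, 27 nt = 9 codons = 8 aa. → 27 nucleotides.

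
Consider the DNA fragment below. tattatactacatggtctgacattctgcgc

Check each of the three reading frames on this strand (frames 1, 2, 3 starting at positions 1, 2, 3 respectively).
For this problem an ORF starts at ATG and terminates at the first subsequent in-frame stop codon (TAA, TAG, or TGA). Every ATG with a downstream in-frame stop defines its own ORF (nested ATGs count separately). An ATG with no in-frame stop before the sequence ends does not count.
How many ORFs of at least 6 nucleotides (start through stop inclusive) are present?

Frame 1: TAT TAT ACT ACA TGG TCT GAC ATT CTG CGC — no ATG→stop ORF.
Frame 2: ATT ATA CTA CAT GGT CTG ACA TTC TGC — no ATG→stop ORF.
Frame 3: TTA TAC TAC ATG GTC TGA CAT TCT GCG — ATG at 12, stop TGA at 18 → 9 nt.
ORFs ≥ 6 nucleotides: frame 3 12–20 (9 nucleotides). Count = 1.

1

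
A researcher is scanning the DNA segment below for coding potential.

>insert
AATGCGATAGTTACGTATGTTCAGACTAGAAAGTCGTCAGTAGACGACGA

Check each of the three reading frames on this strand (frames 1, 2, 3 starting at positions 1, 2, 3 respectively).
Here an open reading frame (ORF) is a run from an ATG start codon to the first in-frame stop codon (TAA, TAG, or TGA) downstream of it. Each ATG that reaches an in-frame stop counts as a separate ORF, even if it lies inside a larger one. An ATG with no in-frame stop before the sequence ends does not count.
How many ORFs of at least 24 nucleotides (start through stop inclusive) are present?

1

Frame 1: AAT GCG ATA GTT ACG TAT GTT CAG ACT AGA AAG TCG TCA GTA GAC GAC — no ATG→stop ORF.
Frame 2: ATG CGA TAG TTA CGT ATG TTC AGA CTA GAA AGT CGT CAG TAG ACG ACG — ATG at 2, stop TAG at 8 → 9 nt; ATG at 17, stop TAG at 41 → 27 nt.
Frame 3: TGC GAT AGT TAC GTA TGT TCA GAC TAG AAA GTC GTC AGT AGA CGA CGA — no ATG→stop ORF.
ORFs ≥ 24 nucleotides: frame 2 17–43 (27 nucleotides). Count = 1.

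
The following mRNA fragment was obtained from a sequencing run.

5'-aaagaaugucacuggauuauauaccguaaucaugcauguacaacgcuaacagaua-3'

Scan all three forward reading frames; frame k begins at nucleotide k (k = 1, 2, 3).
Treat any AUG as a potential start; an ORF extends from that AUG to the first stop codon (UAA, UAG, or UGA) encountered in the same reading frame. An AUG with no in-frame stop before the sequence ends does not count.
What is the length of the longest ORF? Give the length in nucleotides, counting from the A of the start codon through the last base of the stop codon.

Frame 1: AAA GAA UGU CAC UGG AUU AUA UAC CGU AAU CAU GCA UGU ACA ACG CUA ACA GAU — no AUG→stop ORF.
Frame 2: AAG AAU GUC ACU GGA UUA UAU ACC GUA AUC AUG CAU GUA CAA CGC UAA CAG AUA — AUG at 32, stop UAA at 47 → 18 nt.
Frame 3: AGA AUG UCA CUG GAU UAU AUA CCG UAA UCA UGC AUG UAC AAC GCU AAC AGA — AUG at 6, stop UAA at 27 → 24 nt.
Longest: frame 3, positions 6–29, 24 nt = 8 codons = 7 aa. → 24 nucleotides.

24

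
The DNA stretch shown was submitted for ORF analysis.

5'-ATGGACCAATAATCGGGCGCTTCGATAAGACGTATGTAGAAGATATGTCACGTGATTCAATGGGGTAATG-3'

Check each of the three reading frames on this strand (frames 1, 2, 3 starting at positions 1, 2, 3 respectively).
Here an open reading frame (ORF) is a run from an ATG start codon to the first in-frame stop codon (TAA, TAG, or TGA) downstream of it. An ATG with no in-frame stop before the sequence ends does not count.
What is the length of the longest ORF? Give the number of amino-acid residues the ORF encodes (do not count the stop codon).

Frame 1: ATG GAC CAA TAA TCG GGC GCT TCG ATA AGA CGT ATG TAG AAG ATA TGT CAC GTG ATT CAA TGG GGT AAT — ATG at 1, stop TAA at 10 → 12 nt; ATG at 34, stop TAG at 37 → 6 nt.
Frame 2: TGG ACC AAT AAT CGG GCG CTT CGA TAA GAC GTA TGT AGA AGA TAT GTC ACG TGA TTC AAT GGG GTA ATG — no ATG→stop ORF.
Frame 3: GGA CCA ATA ATC GGG CGC TTC GAT AAG ACG TAT GTA GAA GAT ATG TCA CGT GAT TCA ATG GGG TAA — ATG at 45, stop TAA at 66 → 24 nt; ATG at 60, stop TAA at 66 → 9 nt.
Longest: frame 3, positions 45–68, 24 nt = 8 codons = 7 aa. → 7 amino acids.

7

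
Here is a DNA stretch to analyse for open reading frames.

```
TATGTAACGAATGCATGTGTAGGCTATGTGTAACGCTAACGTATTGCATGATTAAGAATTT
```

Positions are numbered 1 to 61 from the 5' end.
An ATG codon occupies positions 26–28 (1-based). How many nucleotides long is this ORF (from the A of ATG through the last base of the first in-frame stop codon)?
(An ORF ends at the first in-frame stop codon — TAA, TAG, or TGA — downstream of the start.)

Codons from position 26: ATG (26–28), TGT (29–31), AAC (32–34), GCT (35–37), AAC (38–40), GTA (41–43), TTG (44–46), CAT (47–49), GAT (50–52), TAA (53–55).
TAA is the first in-frame stop; ORF spans 26–55, 30 nucleotides.

30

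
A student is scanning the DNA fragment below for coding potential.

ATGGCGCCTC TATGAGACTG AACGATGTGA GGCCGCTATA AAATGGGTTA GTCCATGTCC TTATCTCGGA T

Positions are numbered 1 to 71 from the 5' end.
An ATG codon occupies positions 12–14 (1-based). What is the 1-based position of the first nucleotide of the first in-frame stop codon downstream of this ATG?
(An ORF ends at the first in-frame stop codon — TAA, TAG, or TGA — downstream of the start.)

39

Codons from position 12: ATG (12–14), AGA (15–17), CTG (18–20), AAC (21–23), GAT (24–26), GTG (27–29), AGG (30–32), CCG (33–35), CTA (36–38), TAA (39–41).
TAA is a stop codon; it begins at position 39.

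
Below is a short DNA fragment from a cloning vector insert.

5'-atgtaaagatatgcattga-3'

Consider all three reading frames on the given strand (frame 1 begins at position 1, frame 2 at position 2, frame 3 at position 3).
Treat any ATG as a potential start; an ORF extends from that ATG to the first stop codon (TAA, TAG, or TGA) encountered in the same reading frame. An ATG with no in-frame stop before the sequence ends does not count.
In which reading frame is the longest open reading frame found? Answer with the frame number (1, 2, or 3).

Frame 1: ATG TAA AGA TAT GCA TTG — ATG at 1, stop TAA at 4 → 6 nt.
Frame 2: TGT AAA GAT ATG CAT TGA — ATG at 11, stop TGA at 17 → 9 nt.
Frame 3: GTA AAG ATA TGC ATT — no ATG→stop ORF.
Longest ORF is 9 nt in frame 2 (positions 11–19).

2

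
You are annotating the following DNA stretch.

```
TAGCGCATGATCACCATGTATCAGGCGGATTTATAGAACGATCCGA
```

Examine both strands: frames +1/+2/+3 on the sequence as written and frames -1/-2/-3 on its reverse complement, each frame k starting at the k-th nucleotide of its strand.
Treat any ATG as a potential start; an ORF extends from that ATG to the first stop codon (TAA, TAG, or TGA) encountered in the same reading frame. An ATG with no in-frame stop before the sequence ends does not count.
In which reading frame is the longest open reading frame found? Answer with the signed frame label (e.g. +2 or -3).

+1

Reverse complement (5'→3'): TCGGATCGTTCTATAAATCCGCCTGATACATGGTGATCATGCGCTA
Frame +1: TAG CGC ATG ATC ACC ATG TAT CAG GCG GAT TTA TAG AAC GAT CCG — ATG at 7, stop TAG at 34 → 30 nt; ATG at 16, stop TAG at 34 → 21 nt.
Frame +2: AGC GCA TGA TCA CCA TGT ATC AGG CGG ATT TAT AGA ACG ATC CGA — no ATG→stop ORF.
Frame +3: GCG CAT GAT CAC CAT GTA TCA GGC GGA TTT ATA GAA CGA TCC — no ATG→stop ORF.
Frame -1: TCG GAT CGT TCT ATA AAT CCG CCT GAT ACA TGG TGA TCA TGC GCT — no ATG→stop ORF.
Frame -2: CGG ATC GTT CTA TAA ATC CGC CTG ATA CAT GGT GAT CAT GCG CTA — no ATG→stop ORF.
Frame -3: GGA TCG TTC TAT AAA TCC GCC TGA TAC ATG GTG ATC ATG CGC — no ATG→stop ORF.
Longest ORF is 30 nt in frame +1 (positions 7–36).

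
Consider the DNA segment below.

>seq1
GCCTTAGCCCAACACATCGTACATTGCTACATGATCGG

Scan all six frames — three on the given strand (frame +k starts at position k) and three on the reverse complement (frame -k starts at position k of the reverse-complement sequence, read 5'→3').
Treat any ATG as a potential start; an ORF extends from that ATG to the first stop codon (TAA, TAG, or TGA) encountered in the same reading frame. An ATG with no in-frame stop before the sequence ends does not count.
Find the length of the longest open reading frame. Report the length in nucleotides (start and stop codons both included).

21

Reverse complement (5'→3'): CCGATCATGTAGCAATGTACGATGTGTTGGGCTAAGGC
Frame +1: GCC TTA GCC CAA CAC ATC GTA CAT TGC TAC ATG ATC — no ATG→stop ORF.
Frame +2: CCT TAG CCC AAC ACA TCG TAC ATT GCT ACA TGA TCG — no ATG→stop ORF.
Frame +3: CTT AGC CCA ACA CAT CGT ACA TTG CTA CAT GAT CGG — no ATG→stop ORF.
Frame -1: CCG ATC ATG TAG CAA TGT ACG ATG TGT TGG GCT AAG — ATG at 7, stop TAG at 10 → 6 nt.
Frame -2: CGA TCA TGT AGC AAT GTA CGA TGT GTT GGG CTA AGG — no ATG→stop ORF.
Frame -3: GAT CAT GTA GCA ATG TAC GAT GTG TTG GGC TAA GGC — ATG at 15, stop TAA at 33 → 21 nt.
Longest: frame -3, positions 15–35, 21 nt = 7 codons = 6 aa. → 21 nucleotides.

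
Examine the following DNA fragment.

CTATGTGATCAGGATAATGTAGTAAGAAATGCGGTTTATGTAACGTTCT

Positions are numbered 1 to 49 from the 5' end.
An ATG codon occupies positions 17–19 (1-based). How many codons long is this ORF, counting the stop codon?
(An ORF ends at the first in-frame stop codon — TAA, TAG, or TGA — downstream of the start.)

Codons from position 17: ATG (17–19), TAG (20–22).
TAG is the first in-frame stop; that's 2 codons including the stop.

2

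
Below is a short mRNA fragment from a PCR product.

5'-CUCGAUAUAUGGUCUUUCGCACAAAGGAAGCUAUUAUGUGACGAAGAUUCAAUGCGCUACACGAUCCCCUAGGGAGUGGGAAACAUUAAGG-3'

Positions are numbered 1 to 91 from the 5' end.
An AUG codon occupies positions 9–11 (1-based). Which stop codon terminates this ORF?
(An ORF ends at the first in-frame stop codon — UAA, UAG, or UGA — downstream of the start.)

Codons from position 9: AUG (9–11), GUC (12–14), UUU (15–17), CGC (18–20), ACA (21–23), AAG (24–26), GAA (27–29), GCU (30–32), AUU (33–35), AUG (36–38), UGA (39–41).
The first in-frame stop codon is UGA.

UGA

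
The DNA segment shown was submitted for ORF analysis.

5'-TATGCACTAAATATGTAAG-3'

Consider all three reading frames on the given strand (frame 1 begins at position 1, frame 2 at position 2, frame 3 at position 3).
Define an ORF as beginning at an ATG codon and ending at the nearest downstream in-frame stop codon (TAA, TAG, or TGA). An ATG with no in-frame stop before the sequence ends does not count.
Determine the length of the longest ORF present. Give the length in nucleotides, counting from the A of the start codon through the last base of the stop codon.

9

Frame 1: TAT GCA CTA AAT ATG TAA — ATG at 13, stop TAA at 16 → 6 nt.
Frame 2: ATG CAC TAA ATA TGT AAG — ATG at 2, stop TAA at 8 → 9 nt.
Frame 3: TGC ACT AAA TAT GTA — no ATG→stop ORF.
Longest: frame 2, positions 2–10, 9 nt = 3 codons = 2 aa. → 9 nucleotides.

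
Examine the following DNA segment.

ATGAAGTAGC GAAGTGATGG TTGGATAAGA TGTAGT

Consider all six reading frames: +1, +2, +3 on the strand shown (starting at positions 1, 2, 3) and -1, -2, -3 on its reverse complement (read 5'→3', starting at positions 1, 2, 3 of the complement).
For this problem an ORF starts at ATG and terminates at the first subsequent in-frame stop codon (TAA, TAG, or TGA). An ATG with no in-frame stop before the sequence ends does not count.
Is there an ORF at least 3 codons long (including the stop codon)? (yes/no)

Reverse complement (5'→3'): ACTACATCTTATCCAACCATCACTTCGCTACTTCAT
Frame +1: ATG AAG TAG CGA AGT GAT GGT TGG ATA AGA TGT AGT — ATG at 1, stop TAG at 7 → 9 nt.
Frame +2: TGA AGT AGC GAA GTG ATG GTT GGA TAA GAT GTA — ATG at 17, stop TAA at 26 → 12 nt.
Frame +3: GAA GTA GCG AAG TGA TGG TTG GAT AAG ATG TAG — ATG at 30, stop TAG at 33 → 6 nt.
Frame -1: ACT ACA TCT TAT CCA ACC ATC ACT TCG CTA CTT CAT — no ATG→stop ORF.
Frame -2: CTA CAT CTT ATC CAA CCA TCA CTT CGC TAC TTC — no ATG→stop ORF.
Frame -3: TAC ATC TTA TCC AAC CAT CAC TTC GCT ACT TCA — no ATG→stop ORF.
Frame +1 has an ORF of 3 codons (positions 1–9) ≥ 3, so yes.

yes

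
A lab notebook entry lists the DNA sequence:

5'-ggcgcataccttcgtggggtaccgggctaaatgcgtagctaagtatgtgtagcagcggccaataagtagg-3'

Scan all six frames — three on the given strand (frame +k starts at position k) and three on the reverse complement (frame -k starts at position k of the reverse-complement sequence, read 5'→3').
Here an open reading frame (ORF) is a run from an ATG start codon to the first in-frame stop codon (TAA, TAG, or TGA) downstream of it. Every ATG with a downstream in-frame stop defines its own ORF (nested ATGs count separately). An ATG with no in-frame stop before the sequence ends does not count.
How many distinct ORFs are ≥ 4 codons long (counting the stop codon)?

2

Reverse complement (5'→3'): CCTACTTATTGGCCGCTGCTACACATACTTAGCTACGCATTTAGCCCGGTACCCCACGAAGGTATGCGCC
Frame +1: GGC GCA TAC CTT CGT GGG GTA CCG GGC TAA ATG CGT AGC TAA GTA TGT GTA GCA GCG GCC AAT AAG TAG — ATG at 31, stop TAA at 40 → 12 nt.
Frame +2: GCG CAT ACC TTC GTG GGG TAC CGG GCT AAA TGC GTA GCT AAG TAT GTG TAG CAG CGG CCA ATA AGT AGG — no ATG→stop ORF.
Frame +3: CGC ATA CCT TCG TGG GGT ACC GGG CTA AAT GCG TAG CTA AGT ATG TGT AGC AGC GGC CAA TAA GTA — ATG at 45, stop TAA at 63 → 21 nt.
Frame -1: CCT ACT TAT TGG CCG CTG CTA CAC ATA CTT AGC TAC GCA TTT AGC CCG GTA CCC CAC GAA GGT ATG CGC — no ATG→stop ORF.
Frame -2: CTA CTT ATT GGC CGC TGC TAC ACA TAC TTA GCT ACG CAT TTA GCC CGG TAC CCC ACG AAG GTA TGC GCC — no ATG→stop ORF.
Frame -3: TAC TTA TTG GCC GCT GCT ACA CAT ACT TAG CTA CGC ATT TAG CCC GGT ACC CCA CGA AGG TAT GCG — no ATG→stop ORF.
ORFs ≥ 4 codons: frame +1 31–42 (4 codons), frame +3 45–65 (7 codons). Count = 2.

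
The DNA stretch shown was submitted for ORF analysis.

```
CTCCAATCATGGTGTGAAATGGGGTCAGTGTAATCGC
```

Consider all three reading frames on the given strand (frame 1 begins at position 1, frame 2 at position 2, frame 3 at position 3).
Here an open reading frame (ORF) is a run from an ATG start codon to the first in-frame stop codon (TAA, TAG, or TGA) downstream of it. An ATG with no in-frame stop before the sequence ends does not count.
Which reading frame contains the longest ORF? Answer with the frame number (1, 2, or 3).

Frame 1: CTC CAA TCA TGG TGT GAA ATG GGG TCA GTG TAA TCG — ATG at 19, stop TAA at 31 → 15 nt.
Frame 2: TCC AAT CAT GGT GTG AAA TGG GGT CAG TGT AAT CGC — no ATG→stop ORF.
Frame 3: CCA ATC ATG GTG TGA AAT GGG GTC AGT GTA ATC — ATG at 9, stop TGA at 15 → 9 nt.
Longest ORF is 15 nt in frame 1 (positions 19–33).

1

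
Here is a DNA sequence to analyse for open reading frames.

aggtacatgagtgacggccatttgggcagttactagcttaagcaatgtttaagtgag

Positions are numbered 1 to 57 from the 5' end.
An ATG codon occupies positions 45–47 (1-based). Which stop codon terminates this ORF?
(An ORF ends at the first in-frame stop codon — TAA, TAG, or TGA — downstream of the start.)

Codons from position 45: ATG (45–47), TTT (48–50), AAG (51–53), TGA (54–56).
The first in-frame stop codon is TGA.

TGA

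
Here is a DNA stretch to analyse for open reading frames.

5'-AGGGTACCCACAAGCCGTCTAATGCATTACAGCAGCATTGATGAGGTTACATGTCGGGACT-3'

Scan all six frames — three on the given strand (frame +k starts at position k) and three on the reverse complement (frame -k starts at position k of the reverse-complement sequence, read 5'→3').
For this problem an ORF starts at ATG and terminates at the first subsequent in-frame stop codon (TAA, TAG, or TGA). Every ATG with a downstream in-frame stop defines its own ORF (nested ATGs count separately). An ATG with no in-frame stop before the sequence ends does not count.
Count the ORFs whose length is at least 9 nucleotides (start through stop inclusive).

2

Reverse complement (5'→3'): AGTCCCGACATGTAACCTCATCAATGCTGCTGTAATGCATTAGACGGCTTGTGGGTACCCT
Frame +1: AGG GTA CCC ACA AGC CGT CTA ATG CAT TAC AGC AGC ATT GAT GAG GTT ACA TGT CGG GAC — no ATG→stop ORF.
Frame +2: GGG TAC CCA CAA GCC GTC TAA TGC ATT ACA GCA GCA TTG ATG AGG TTA CAT GTC GGG ACT — no ATG→stop ORF.
Frame +3: GGT ACC CAC AAG CCG TCT AAT GCA TTA CAG CAG CAT TGA TGA GGT TAC ATG TCG GGA — no ATG→stop ORF.
Frame -1: AGT CCC GAC ATG TAA CCT CAT CAA TGC TGC TGT AAT GCA TTA GAC GGC TTG TGG GTA CCC — ATG at 10, stop TAA at 13 → 6 nt.
Frame -2: GTC CCG ACA TGT AAC CTC ATC AAT GCT GCT GTA ATG CAT TAG ACG GCT TGT GGG TAC CCT — ATG at 35, stop TAG at 41 → 9 nt.
Frame -3: TCC CGA CAT GTA ACC TCA TCA ATG CTG CTG TAA TGC ATT AGA CGG CTT GTG GGT ACC — ATG at 24, stop TAA at 33 → 12 nt.
ORFs ≥ 9 nucleotides: frame -2 35–43 (9 nucleotides), frame -3 24–35 (12 nucleotides). Count = 2.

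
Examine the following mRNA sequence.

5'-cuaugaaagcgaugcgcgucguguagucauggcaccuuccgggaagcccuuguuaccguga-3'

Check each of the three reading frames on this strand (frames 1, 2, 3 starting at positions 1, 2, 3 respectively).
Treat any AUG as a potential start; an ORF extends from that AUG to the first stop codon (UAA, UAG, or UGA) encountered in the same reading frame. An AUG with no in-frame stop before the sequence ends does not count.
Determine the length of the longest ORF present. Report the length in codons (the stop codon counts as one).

Frame 1: CUA UGA AAG CGA UGC GCG UCG UGU AGU CAU GGC ACC UUC CGG GAA GCC CUU GUU ACC GUG — no AUG→stop ORF.
Frame 2: UAU GAA AGC GAU GCG CGU CGU GUA GUC AUG GCA CCU UCC GGG AAG CCC UUG UUA CCG UGA — AUG at 29, stop UGA at 59 → 33 nt.
Frame 3: AUG AAA GCG AUG CGC GUC GUG UAG UCA UGG CAC CUU CCG GGA AGC CCU UGU UAC CGU — AUG at 3, stop UAG at 24 → 24 nt; AUG at 12, stop UAG at 24 → 15 nt.
Longest: frame 2, positions 29–61, 33 nt = 11 codons = 10 aa. → 11 codons.

11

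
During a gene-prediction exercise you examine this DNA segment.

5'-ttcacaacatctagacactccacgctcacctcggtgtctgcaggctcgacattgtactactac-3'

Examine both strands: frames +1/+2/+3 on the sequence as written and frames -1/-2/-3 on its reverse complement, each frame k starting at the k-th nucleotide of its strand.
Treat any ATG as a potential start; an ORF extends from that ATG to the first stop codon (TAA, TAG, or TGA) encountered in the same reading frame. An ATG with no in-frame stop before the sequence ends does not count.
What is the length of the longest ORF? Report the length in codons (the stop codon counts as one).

9

Reverse complement (5'→3'): GTAGTAGTACAATGTCGAGCCTGCAGACACCGAGGTGAGCGTGGAGTGTCTAGATGTTGTGAA
Frame +1: TTC ACA ACA TCT AGA CAC TCC ACG CTC ACC TCG GTG TCT GCA GGC TCG ACA TTG TAC TAC TAC — no ATG→stop ORF.
Frame +2: TCA CAA CAT CTA GAC ACT CCA CGC TCA CCT CGG TGT CTG CAG GCT CGA CAT TGT ACT ACT — no ATG→stop ORF.
Frame +3: CAC AAC ATC TAG ACA CTC CAC GCT CAC CTC GGT GTC TGC AGG CTC GAC ATT GTA CTA CTA — no ATG→stop ORF.
Frame -1: GTA GTA GTA CAA TGT CGA GCC TGC AGA CAC CGA GGT GAG CGT GGA GTG TCT AGA TGT TGT GAA — no ATG→stop ORF.
Frame -2: TAG TAG TAC AAT GTC GAG CCT GCA GAC ACC GAG GTG AGC GTG GAG TGT CTA GAT GTT GTG — no ATG→stop ORF.
Frame -3: AGT AGT ACA ATG TCG AGC CTG CAG ACA CCG AGG TGA GCG TGG AGT GTC TAG ATG TTG TGA — ATG at 12, stop TGA at 36 → 27 nt; ATG at 54, stop TGA at 60 → 9 nt.
Longest: frame -3, positions 12–38, 27 nt = 9 codons = 8 aa. → 9 codons.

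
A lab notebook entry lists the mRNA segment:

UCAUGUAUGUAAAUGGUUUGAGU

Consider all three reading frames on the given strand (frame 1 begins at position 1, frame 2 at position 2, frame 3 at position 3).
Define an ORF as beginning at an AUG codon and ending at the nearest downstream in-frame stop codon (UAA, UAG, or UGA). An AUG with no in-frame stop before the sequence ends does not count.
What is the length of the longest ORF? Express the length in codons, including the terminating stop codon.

Frame 1: UCA UGU AUG UAA AUG GUU UGA — AUG at 7, stop UAA at 10 → 6 nt; AUG at 13, stop UGA at 19 → 9 nt.
Frame 2: CAU GUA UGU AAA UGG UUU GAG — no AUG→stop ORF.
Frame 3: AUG UAU GUA AAU GGU UUG AGU — no AUG→stop ORF.
Longest: frame 1, positions 13–21, 9 nt = 3 codons = 2 aa. → 3 codons.

3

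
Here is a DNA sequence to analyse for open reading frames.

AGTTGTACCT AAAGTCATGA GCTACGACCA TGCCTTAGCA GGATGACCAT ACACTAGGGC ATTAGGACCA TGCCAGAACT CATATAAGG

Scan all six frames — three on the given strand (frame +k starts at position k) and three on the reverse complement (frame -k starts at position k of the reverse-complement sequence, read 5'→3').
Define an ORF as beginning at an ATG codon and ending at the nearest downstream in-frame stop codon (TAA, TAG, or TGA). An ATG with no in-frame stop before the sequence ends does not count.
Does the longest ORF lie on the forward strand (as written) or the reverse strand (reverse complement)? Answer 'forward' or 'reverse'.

Reverse complement (5'→3'): CCTTATATGAGTTCTGGCATGGTCCTAATGCCCTAGTGTATGGTCATCCTGCTAAGGCATGGTCGTAGCTCATGACTTTAGGTACAACT
Frame +1: AGT TGT ACC TAA AGT CAT GAG CTA CGA CCA TGC CTT AGC AGG ATG ACC ATA CAC TAG GGC ATT AGG ACC ATG CCA GAA CTC ATA TAA — ATG at 43, stop TAG at 55 → 15 nt; ATG at 70, stop TAA at 85 → 18 nt.
Frame +2: GTT GTA CCT AAA GTC ATG AGC TAC GAC CAT GCC TTA GCA GGA TGA CCA TAC ACT AGG GCA TTA GGA CCA TGC CAG AAC TCA TAT AAG — ATG at 17, stop TGA at 44 → 30 nt.
Frame +3: TTG TAC CTA AAG TCA TGA GCT ACG ACC ATG CCT TAG CAG GAT GAC CAT ACA CTA GGG CAT TAG GAC CAT GCC AGA ACT CAT ATA AGG — ATG at 30, stop TAG at 36 → 9 nt.
Frame -1: CCT TAT ATG AGT TCT GGC ATG GTC CTA ATG CCC TAG TGT ATG GTC ATC CTG CTA AGG CAT GGT CGT AGC TCA TGA CTT TAG GTA CAA — ATG at 7, stop TAG at 34 → 30 nt; ATG at 19, stop TAG at 34 → 18 nt; ATG at 28, stop TAG at 34 → 9 nt; ATG at 40, stop TGA at 73 → 36 nt.
Frame -2: CTT ATA TGA GTT CTG GCA TGG TCC TAA TGC CCT AGT GTA TGG TCA TCC TGC TAA GGC ATG GTC GTA GCT CAT GAC TTT AGG TAC AAC — no ATG→stop ORF.
Frame -3: TTA TAT GAG TTC TGG CAT GGT CCT AAT GCC CTA GTG TAT GGT CAT CCT GCT AAG GCA TGG TCG TAG CTC ATG ACT TTA GGT ACA ACT — no ATG→stop ORF.
Forward-strand max 30 nt; reverse-strand max 36 nt. The reverse strand has the longer ORF.

reverse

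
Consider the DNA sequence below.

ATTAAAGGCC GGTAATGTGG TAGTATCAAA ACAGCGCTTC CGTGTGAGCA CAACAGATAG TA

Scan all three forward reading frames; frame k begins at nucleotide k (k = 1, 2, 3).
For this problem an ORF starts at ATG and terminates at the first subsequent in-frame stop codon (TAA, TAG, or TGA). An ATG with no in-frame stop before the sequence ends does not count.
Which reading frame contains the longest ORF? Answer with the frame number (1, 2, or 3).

3

Frame 1: ATT AAA GGC CGG TAA TGT GGT AGT ATC AAA ACA GCG CTT CCG TGT GAG CAC AAC AGA TAG — no ATG→stop ORF.
Frame 2: TTA AAG GCC GGT AAT GTG GTA GTA TCA AAA CAG CGC TTC CGT GTG AGC ACA ACA GAT AGT — no ATG→stop ORF.
Frame 3: TAA AGG CCG GTA ATG TGG TAG TAT CAA AAC AGC GCT TCC GTG TGA GCA CAA CAG ATA GTA — ATG at 15, stop TAG at 21 → 9 nt.
Longest ORF is 9 nt in frame 3 (positions 15–23).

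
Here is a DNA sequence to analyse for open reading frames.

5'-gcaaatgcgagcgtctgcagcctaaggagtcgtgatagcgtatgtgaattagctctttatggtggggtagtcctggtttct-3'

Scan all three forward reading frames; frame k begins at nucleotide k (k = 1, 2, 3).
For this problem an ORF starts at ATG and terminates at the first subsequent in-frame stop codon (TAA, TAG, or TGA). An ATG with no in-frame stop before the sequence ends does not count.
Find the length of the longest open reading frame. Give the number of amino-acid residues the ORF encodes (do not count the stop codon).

6

Frame 1: GCA AAT GCG AGC GTC TGC AGC CTA AGG AGT CGT GAT AGC GTA TGT GAA TTA GCT CTT TAT GGT GGG GTA GTC CTG GTT TCT — no ATG→stop ORF.
Frame 2: CAA ATG CGA GCG TCT GCA GCC TAA GGA GTC GTG ATA GCG TAT GTG AAT TAG CTC TTT ATG GTG GGG TAG TCC TGG TTT — ATG at 5, stop TAA at 23 → 21 nt; ATG at 59, stop TAG at 68 → 12 nt.
Frame 3: AAA TGC GAG CGT CTG CAG CCT AAG GAG TCG TGA TAG CGT ATG TGA ATT AGC TCT TTA TGG TGG GGT AGT CCT GGT TTC — ATG at 42, stop TGA at 45 → 6 nt.
Longest: frame 2, positions 5–25, 21 nt = 7 codons = 6 aa. → 6 amino acids.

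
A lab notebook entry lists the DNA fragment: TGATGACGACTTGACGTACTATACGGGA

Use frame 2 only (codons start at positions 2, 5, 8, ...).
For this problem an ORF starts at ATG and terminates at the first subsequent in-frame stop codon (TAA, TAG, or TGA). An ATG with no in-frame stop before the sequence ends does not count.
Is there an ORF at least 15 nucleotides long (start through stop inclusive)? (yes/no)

Frame 2: GAT GAC GAC TTG ACG TAC TAT ACG GGA — no ATG→stop ORF.
Largest ORF found is 0 nucleotides < 15, so no.

no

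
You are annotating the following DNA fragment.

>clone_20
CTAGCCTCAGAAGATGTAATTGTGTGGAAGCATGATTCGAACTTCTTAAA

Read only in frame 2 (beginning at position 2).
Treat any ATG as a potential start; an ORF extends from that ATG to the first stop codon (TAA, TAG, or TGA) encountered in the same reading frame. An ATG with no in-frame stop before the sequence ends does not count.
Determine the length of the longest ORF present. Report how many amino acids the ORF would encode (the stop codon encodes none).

Frame 2: TAG CCT CAG AAG ATG TAA TTG TGT GGA AGC ATG ATT CGA ACT TCT TAA — ATG at 14, stop TAA at 17 → 6 nt; ATG at 32, stop TAA at 47 → 18 nt.
Longest: frame 2, positions 32–49, 18 nt = 6 codons = 5 aa. → 5 amino acids.

5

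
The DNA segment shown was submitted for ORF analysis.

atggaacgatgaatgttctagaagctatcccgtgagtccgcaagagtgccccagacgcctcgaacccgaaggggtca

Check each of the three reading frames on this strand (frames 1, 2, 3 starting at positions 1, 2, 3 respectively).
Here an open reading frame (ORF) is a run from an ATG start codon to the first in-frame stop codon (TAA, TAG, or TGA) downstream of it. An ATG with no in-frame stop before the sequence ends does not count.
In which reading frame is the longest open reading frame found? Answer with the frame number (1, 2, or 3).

Frame 1: ATG GAA CGA TGA ATG TTC TAG AAG CTA TCC CGT GAG TCC GCA AGA GTG CCC CAG ACG CCT CGA ACC CGA AGG GGT — ATG at 1, stop TGA at 10 → 12 nt; ATG at 13, stop TAG at 19 → 9 nt.
Frame 2: TGG AAC GAT GAA TGT TCT AGA AGC TAT CCC GTG AGT CCG CAA GAG TGC CCC AGA CGC CTC GAA CCC GAA GGG GTC — no ATG→stop ORF.
Frame 3: GGA ACG ATG AAT GTT CTA GAA GCT ATC CCG TGA GTC CGC AAG AGT GCC CCA GAC GCC TCG AAC CCG AAG GGG TCA — ATG at 9, stop TGA at 33 → 27 nt.
Longest ORF is 27 nt in frame 3 (positions 9–35).

3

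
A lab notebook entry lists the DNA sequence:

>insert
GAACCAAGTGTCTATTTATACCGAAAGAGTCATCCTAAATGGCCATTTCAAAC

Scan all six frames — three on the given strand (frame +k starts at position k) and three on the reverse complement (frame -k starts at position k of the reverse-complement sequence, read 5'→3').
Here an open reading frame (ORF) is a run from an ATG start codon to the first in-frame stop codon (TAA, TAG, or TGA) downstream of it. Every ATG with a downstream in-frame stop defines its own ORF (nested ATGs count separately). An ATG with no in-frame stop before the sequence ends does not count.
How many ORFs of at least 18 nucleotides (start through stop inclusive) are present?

1

Reverse complement (5'→3'): GTTTGAAATGGCCATTTAGGATGACTCTTTCGGTATAAATAGACACTTGGTTC
Frame +1: GAA CCA AGT GTC TAT TTA TAC CGA AAG AGT CAT CCT AAA TGG CCA TTT CAA — no ATG→stop ORF.
Frame +2: AAC CAA GTG TCT ATT TAT ACC GAA AGA GTC ATC CTA AAT GGC CAT TTC AAA — no ATG→stop ORF.
Frame +3: ACC AAG TGT CTA TTT ATA CCG AAA GAG TCA TCC TAA ATG GCC ATT TCA AAC — no ATG→stop ORF.
Frame -1: GTT TGA AAT GGC CAT TTA GGA TGA CTC TTT CGG TAT AAA TAG ACA CTT GGT — no ATG→stop ORF.
Frame -2: TTT GAA ATG GCC ATT TAG GAT GAC TCT TTC GGT ATA AAT AGA CAC TTG GTT — ATG at 8, stop TAG at 17 → 12 nt.
Frame -3: TTG AAA TGG CCA TTT AGG ATG ACT CTT TCG GTA TAA ATA GAC ACT TGG TTC — ATG at 21, stop TAA at 36 → 18 nt.
ORFs ≥ 18 nucleotides: frame -3 21–38 (18 nucleotides). Count = 1.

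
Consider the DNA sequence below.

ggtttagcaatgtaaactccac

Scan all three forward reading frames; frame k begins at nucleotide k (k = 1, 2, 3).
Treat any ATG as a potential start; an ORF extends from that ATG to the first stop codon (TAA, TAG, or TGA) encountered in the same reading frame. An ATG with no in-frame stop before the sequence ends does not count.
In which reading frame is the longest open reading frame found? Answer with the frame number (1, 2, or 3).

1

Frame 1: GGT TTA GCA ATG TAA ACT CCA — ATG at 10, stop TAA at 13 → 6 nt.
Frame 2: GTT TAG CAA TGT AAA CTC CAC — no ATG→stop ORF.
Frame 3: TTT AGC AAT GTA AAC TCC — no ATG→stop ORF.
Longest ORF is 6 nt in frame 1 (positions 10–15).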